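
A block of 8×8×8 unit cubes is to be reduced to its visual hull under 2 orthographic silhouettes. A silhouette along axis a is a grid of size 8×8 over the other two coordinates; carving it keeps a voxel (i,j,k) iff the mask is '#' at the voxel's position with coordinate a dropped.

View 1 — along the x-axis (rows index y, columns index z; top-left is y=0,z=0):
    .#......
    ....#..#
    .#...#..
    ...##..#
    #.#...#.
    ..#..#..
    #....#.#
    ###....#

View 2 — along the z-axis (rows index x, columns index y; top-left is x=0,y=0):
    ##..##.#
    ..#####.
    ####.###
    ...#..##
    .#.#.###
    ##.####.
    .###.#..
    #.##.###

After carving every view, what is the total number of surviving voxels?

start: 8×8×8 = 512 voxels
[1] x-view keeps 20 columns → grid now 160
[2] z-view keeps 41 columns → grid now 104

104 voxels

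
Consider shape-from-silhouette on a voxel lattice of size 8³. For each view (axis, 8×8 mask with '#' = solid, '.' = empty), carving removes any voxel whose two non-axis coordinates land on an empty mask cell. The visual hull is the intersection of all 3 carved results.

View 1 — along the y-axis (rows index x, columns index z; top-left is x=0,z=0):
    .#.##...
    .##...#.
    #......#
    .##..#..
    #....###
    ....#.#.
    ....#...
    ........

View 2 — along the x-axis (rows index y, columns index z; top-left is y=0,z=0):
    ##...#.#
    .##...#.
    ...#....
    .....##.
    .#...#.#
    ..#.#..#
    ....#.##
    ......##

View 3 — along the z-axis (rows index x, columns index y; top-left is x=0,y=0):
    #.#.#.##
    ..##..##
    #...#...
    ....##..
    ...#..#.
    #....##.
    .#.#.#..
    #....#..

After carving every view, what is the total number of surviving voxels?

start: 8×8×8 = 512 voxels
step 1: project along y, AND mask (18/64) → |grid| = 144
step 2: project along x, AND mask (21/64) → |grid| = 50
step 3: project along z, AND mask (23/64) → |grid| = 21

|visual hull| = 21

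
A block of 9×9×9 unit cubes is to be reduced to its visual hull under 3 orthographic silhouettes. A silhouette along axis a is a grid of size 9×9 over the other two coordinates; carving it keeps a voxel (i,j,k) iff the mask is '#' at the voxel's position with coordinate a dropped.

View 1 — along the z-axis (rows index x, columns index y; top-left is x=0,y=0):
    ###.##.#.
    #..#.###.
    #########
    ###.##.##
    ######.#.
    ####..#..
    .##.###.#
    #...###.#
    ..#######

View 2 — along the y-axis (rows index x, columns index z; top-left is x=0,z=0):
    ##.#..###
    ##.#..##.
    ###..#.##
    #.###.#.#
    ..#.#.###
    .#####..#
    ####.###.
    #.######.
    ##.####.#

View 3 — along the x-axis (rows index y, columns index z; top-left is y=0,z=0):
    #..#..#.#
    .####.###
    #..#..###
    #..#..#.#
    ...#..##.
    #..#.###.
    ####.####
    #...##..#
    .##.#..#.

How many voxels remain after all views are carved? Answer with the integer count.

start: 9×9×9 = 729 voxels
[1] z-view keeps 57 columns → grid now 513
[2] y-view keeps 55 columns → grid now 348
[3] x-view keeps 44 columns → grid now 196

|visual hull| = 196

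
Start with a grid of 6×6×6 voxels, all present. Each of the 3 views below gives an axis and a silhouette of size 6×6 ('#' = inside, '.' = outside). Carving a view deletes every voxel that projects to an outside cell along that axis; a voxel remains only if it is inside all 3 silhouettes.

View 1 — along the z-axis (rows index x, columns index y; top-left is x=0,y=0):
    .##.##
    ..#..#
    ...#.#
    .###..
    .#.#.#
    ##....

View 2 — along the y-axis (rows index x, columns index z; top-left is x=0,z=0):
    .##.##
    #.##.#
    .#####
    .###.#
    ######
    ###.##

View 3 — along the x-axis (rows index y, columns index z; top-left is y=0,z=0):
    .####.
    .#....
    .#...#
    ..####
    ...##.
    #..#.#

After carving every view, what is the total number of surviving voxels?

voxel count = 33

start: 6×6×6 = 216 voxels
[1] z-view keeps 16 columns → grid now 96
[2] y-view keeps 28 columns → grid now 74
[3] x-view keeps 16 columns → grid now 33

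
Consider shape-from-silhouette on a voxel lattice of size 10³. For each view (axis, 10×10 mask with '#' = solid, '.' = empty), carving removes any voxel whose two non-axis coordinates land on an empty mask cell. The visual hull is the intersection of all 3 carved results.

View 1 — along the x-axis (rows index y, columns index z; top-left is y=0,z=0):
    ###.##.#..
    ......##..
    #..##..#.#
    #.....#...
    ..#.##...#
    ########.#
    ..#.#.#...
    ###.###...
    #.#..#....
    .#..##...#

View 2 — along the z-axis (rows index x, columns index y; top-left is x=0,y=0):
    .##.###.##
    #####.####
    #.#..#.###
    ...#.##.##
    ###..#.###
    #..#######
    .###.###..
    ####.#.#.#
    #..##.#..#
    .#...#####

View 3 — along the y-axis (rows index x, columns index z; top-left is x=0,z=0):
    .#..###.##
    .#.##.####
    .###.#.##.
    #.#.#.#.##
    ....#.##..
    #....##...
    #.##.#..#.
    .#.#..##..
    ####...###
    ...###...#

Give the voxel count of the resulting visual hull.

|visual hull| = 143

full grid |V| = 1000
after view 1 [x-axis, 44 of 100 cells solid] → remaining = 440
after view 2 [z-axis, 66 of 100 cells solid] → remaining = 298
after view 3 [y-axis, 51 of 100 cells solid] → remaining = 143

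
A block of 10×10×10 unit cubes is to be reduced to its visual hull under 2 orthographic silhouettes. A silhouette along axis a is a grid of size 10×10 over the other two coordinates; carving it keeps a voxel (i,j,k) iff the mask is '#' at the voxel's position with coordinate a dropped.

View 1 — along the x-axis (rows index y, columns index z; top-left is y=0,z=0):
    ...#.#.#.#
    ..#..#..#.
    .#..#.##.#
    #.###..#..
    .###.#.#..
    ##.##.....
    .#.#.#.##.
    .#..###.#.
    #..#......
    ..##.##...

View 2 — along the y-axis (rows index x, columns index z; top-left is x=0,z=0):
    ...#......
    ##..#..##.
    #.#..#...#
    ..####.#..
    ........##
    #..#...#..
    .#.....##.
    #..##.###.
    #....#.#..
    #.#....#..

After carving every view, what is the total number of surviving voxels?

before carving: 1000 voxels (10×10×10)
after view 1 [x-axis, 42 of 100 cells solid] → remaining = 420
after view 2 [y-axis, 35 of 100 cells solid] → remaining = 152

remaining voxels: 152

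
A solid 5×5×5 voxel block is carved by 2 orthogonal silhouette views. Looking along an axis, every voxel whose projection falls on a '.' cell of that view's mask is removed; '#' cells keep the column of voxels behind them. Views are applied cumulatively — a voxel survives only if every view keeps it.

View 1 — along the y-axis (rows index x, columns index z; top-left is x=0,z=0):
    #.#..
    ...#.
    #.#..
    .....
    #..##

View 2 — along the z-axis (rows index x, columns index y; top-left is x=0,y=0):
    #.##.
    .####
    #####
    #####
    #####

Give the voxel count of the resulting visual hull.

remaining voxels: 35

full grid |V| = 125
[1] y-view keeps 8 columns → grid now 40
[2] z-view keeps 22 columns → grid now 35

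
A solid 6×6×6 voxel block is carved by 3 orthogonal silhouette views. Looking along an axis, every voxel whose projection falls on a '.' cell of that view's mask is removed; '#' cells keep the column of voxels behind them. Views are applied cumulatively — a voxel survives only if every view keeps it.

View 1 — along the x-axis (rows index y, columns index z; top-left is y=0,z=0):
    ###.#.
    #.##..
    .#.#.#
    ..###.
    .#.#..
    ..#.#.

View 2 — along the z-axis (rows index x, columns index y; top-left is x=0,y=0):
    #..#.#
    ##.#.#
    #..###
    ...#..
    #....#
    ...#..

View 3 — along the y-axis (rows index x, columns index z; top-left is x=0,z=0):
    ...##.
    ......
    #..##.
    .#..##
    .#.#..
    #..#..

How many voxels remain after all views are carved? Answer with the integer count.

voxel count = 13

initial block: 6^3 = 216
step 1: project along x, AND mask (17/36) → |grid| = 102
step 2: project along z, AND mask (15/36) → |grid| = 44
step 3: project along y, AND mask (12/36) → |grid| = 13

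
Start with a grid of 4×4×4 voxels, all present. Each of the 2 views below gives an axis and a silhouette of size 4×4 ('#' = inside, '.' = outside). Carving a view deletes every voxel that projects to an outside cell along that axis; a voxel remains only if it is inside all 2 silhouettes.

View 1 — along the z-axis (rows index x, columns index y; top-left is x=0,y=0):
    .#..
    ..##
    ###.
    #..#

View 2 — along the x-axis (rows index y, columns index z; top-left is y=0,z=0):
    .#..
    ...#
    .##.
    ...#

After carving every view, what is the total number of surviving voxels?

before carving: 64 voxels (4×4×4)
[1] z-view keeps 8 columns → grid now 32
[2] x-view keeps 5 columns → grid now 10

remaining voxels: 10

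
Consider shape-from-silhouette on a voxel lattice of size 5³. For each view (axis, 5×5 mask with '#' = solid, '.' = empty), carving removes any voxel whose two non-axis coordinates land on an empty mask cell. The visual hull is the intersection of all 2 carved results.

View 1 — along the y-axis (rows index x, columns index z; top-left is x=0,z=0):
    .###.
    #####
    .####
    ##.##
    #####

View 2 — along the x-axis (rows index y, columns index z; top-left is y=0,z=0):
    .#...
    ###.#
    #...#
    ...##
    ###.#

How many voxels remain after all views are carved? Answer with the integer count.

remaining voxels: 53

start: 5×5×5 = 125 voxels
V1 y: intersect with XZ mask (21 set) -- 105 left
V2 x: intersect with YZ mask (13 set) -- 53 left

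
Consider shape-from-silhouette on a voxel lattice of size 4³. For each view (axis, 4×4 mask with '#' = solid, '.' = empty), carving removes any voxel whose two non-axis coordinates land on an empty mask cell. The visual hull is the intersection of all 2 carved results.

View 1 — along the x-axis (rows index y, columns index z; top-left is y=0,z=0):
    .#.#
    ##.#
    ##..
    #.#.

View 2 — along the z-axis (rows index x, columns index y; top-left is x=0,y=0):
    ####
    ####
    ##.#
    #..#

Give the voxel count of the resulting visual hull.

remaining voxels: 29

before carving: 64 voxels (4×4×4)
carve view 1 (along x, YZ-mask fill 9/16): 36 voxels remain
carve view 2 (along z, XY-mask fill 13/16): 29 voxels remain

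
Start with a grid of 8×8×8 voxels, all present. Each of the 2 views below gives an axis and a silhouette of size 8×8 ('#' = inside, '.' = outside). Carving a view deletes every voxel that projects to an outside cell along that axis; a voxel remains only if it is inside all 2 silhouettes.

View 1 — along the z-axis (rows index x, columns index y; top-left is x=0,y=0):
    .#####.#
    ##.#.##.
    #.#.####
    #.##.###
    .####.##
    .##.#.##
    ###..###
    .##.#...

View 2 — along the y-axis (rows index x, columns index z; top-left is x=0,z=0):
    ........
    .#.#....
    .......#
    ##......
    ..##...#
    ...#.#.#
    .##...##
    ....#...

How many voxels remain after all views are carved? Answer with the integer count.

full grid |V| = 512
after view 1 [z-axis, 43 of 64 cells solid] → remaining = 344
after view 2 [y-axis, 16 of 64 cells solid] → remaining = 88

voxel count = 88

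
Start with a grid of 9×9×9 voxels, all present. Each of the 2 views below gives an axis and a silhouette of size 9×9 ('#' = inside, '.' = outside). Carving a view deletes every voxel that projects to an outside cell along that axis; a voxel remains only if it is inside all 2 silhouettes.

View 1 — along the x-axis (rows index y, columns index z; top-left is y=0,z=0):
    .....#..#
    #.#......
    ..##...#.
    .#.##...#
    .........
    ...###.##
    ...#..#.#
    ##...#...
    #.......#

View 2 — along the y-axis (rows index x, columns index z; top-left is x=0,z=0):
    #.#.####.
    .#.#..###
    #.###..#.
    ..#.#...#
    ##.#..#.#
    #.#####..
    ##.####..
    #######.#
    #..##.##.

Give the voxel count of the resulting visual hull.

voxel count = 128

initial block: 9^3 = 729
  1. axis=0 (YZ plane), |mask|=24  ⇒  voxels=216
  2. axis=1 (XZ plane), |mask|=49  ⇒  voxels=128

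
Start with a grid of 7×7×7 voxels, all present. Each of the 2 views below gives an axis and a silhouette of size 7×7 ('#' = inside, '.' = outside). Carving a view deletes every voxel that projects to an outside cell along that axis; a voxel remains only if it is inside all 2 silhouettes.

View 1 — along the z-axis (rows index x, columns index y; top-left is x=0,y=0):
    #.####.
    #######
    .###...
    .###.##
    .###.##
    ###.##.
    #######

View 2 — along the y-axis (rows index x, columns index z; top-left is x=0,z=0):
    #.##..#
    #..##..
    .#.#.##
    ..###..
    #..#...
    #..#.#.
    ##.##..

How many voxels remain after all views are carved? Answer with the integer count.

full grid |V| = 343
carve view 1 (along z, XY-mask fill 37/49): 259 voxels remain
carve view 2 (along y, XZ-mask fill 23/49): 121 voxels remain

voxel count = 121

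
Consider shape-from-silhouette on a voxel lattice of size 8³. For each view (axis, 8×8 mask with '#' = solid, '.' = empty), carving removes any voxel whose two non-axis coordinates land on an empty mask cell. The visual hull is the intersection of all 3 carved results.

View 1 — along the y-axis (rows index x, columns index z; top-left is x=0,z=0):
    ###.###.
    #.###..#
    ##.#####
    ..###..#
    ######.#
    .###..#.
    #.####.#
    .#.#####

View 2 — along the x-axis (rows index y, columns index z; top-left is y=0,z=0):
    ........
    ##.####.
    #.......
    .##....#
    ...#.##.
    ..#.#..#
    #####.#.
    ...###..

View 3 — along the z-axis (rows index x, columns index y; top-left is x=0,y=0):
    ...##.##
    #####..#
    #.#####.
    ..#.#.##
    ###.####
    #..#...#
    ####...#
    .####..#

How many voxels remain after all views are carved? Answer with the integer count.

|visual hull| = 84

before carving: 512 voxels (8×8×8)
step 1: project along y, AND mask (45/64) → |grid| = 360
step 2: project along x, AND mask (25/64) → |grid| = 143
step 3: project along z, AND mask (40/64) → |grid| = 84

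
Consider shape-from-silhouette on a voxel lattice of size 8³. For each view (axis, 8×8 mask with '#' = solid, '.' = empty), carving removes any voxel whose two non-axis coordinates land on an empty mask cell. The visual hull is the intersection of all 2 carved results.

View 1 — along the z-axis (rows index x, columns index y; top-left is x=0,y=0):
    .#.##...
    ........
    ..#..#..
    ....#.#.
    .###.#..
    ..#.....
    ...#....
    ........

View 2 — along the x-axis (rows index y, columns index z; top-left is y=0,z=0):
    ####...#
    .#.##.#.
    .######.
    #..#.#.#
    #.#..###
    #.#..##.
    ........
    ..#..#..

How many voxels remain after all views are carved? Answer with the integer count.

initial block: 8^3 = 512
V1 z: intersect with XY mask (13 set) -- 104 left
V2 x: intersect with YZ mask (30 set) -- 56 left

remaining voxels: 56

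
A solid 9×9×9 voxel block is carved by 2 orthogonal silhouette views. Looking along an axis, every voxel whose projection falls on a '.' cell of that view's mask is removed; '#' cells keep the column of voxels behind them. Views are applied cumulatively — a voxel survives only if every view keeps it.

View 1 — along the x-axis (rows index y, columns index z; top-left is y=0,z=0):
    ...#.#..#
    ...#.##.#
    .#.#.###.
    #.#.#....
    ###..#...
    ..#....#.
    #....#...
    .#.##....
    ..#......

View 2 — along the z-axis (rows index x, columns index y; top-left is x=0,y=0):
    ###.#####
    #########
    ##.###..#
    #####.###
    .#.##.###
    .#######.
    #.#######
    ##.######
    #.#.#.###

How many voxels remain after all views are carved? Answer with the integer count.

voxel count = 196

initial block: 9^3 = 729
step 1: project along x, AND mask (27/81) → |grid| = 243
step 2: project along z, AND mask (66/81) → |grid| = 196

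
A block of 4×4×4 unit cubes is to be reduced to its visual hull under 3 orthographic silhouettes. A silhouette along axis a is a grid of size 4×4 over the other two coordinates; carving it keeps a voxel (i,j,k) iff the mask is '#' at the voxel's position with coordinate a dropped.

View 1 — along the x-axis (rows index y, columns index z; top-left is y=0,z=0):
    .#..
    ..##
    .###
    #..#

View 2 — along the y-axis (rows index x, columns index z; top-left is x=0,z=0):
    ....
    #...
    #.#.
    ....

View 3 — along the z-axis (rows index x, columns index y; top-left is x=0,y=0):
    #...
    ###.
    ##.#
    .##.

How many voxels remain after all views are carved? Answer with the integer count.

voxel count = 2

start: 4×4×4 = 64 voxels
  1. axis=0 (YZ plane), |mask|=8  ⇒  voxels=32
  2. axis=1 (XZ plane), |mask|=3  ⇒  voxels=4
  3. axis=2 (XY plane), |mask|=9  ⇒  voxels=2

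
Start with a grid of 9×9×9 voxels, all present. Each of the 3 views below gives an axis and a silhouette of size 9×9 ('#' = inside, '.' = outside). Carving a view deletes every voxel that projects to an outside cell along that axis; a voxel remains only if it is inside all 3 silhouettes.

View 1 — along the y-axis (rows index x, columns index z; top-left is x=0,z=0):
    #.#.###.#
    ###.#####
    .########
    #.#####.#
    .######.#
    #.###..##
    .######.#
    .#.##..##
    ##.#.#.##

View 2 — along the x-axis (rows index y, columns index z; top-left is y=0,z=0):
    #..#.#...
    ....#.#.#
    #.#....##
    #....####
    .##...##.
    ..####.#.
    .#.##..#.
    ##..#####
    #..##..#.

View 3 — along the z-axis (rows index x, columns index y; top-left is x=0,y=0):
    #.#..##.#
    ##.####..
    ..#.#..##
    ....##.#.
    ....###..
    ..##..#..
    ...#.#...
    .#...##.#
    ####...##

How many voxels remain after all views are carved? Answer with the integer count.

start: 9×9×9 = 729 voxels
[1] y-view keeps 60 columns → grid now 540
[2] x-view keeps 39 columns → grid now 255
[3] z-view keeps 36 columns → grid now 117

117 voxels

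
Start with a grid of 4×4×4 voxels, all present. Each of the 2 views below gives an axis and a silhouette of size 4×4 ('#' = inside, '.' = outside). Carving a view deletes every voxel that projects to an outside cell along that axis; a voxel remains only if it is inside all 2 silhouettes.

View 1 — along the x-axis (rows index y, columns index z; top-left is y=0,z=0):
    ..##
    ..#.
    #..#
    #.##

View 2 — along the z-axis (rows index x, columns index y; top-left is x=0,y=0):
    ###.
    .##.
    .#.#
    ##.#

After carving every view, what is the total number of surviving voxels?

18 voxels

initial block: 4^3 = 64
V1 x: intersect with YZ mask (8 set) -- 32 left
V2 z: intersect with XY mask (10 set) -- 18 left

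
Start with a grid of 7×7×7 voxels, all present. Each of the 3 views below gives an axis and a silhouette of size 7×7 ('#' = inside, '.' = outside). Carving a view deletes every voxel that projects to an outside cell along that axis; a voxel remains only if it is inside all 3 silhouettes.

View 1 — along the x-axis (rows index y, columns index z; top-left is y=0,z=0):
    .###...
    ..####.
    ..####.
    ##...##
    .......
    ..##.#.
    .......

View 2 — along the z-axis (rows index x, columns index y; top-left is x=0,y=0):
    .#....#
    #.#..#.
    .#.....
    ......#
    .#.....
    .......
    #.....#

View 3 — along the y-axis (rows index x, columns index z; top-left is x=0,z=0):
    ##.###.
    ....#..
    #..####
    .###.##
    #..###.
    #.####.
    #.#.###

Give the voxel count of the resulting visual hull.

11 voxels

start: 7×7×7 = 343 voxels
V1 x: intersect with YZ mask (18 set) -- 126 left
V2 z: intersect with XY mask (10 set) -- 25 left
V3 y: intersect with XZ mask (30 set) -- 11 left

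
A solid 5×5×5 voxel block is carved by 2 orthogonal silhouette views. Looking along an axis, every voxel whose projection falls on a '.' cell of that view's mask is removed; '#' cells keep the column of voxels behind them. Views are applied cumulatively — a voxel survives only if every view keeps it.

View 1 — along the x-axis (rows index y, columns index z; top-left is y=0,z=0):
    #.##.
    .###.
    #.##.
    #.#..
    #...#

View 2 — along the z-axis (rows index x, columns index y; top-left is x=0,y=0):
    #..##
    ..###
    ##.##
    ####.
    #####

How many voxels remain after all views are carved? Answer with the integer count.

|visual hull| = 48

start: 5×5×5 = 125 voxels
  1. axis=0 (YZ plane), |mask|=13  ⇒  voxels=65
  2. axis=2 (XY plane), |mask|=19  ⇒  voxels=48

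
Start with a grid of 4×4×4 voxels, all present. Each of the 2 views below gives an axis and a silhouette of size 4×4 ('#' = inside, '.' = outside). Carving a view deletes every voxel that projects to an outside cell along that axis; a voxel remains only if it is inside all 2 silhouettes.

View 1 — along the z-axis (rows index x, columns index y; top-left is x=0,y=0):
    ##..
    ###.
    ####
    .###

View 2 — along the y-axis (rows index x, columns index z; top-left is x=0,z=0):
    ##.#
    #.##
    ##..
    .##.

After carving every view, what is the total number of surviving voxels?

start: 4×4×4 = 64 voxels
step 1: project along z, AND mask (12/16) → |grid| = 48
step 2: project along y, AND mask (10/16) → |grid| = 29

|visual hull| = 29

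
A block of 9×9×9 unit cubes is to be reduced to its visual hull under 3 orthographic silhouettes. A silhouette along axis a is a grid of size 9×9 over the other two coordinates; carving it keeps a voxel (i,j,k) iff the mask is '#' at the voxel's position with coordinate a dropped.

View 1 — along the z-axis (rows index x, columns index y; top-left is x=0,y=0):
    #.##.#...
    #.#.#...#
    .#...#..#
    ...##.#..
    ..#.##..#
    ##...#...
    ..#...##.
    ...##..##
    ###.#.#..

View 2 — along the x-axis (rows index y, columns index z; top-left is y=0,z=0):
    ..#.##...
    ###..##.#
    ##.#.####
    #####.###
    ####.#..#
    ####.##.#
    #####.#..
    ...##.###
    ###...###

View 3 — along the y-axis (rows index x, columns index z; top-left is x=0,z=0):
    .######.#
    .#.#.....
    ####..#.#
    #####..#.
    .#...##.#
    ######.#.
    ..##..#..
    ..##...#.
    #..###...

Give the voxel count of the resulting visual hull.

voxel count = 111

initial block: 9^3 = 729
after view 1 [z-axis, 33 of 81 cells solid] → remaining = 297
after view 2 [x-axis, 54 of 81 cells solid] → remaining = 199
after view 3 [y-axis, 42 of 81 cells solid] → remaining = 111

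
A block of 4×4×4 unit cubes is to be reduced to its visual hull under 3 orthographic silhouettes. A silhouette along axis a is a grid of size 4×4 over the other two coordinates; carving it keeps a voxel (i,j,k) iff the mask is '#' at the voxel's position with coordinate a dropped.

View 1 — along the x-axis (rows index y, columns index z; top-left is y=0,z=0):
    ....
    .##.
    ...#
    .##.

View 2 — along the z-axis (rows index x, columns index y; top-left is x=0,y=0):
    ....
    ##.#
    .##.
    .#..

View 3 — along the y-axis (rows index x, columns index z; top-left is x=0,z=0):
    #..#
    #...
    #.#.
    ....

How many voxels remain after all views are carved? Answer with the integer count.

before carving: 64 voxels (4×4×4)
  1. axis=0 (YZ plane), |mask|=5  ⇒  voxels=20
  2. axis=2 (XY plane), |mask|=6  ⇒  voxels=9
  3. axis=1 (XZ plane), |mask|=5  ⇒  voxels=1

|visual hull| = 1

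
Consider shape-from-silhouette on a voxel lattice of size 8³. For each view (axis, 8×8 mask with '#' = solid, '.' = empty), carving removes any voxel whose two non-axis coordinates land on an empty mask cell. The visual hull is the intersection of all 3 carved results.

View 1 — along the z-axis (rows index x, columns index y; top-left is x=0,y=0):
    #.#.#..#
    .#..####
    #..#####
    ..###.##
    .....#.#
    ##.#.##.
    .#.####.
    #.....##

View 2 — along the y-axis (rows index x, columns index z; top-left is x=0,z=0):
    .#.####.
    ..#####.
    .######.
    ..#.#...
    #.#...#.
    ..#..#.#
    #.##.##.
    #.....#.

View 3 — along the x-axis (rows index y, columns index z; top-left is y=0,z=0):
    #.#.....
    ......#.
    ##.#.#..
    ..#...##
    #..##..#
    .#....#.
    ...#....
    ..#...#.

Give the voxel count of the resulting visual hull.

voxel count = 41

start: 8×8×8 = 512 voxels
  1. axis=2 (XY plane), |mask|=35  ⇒  voxels=280
  2. axis=1 (XZ plane), |mask|=31  ⇒  voxels=143
  3. axis=0 (YZ plane), |mask|=19  ⇒  voxels=41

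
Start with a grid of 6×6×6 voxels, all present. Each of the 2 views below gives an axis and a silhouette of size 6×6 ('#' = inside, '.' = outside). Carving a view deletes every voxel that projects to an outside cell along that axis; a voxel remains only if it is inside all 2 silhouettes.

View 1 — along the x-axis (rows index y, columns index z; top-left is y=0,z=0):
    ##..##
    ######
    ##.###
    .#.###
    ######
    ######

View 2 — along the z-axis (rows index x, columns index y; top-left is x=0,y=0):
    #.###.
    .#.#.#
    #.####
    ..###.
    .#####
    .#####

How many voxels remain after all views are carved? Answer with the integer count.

start: 6×6×6 = 216 voxels
carve view 1 (along x, YZ-mask fill 31/36): 186 voxels remain
carve view 2 (along z, XY-mask fill 25/36): 129 voxels remain

129 voxels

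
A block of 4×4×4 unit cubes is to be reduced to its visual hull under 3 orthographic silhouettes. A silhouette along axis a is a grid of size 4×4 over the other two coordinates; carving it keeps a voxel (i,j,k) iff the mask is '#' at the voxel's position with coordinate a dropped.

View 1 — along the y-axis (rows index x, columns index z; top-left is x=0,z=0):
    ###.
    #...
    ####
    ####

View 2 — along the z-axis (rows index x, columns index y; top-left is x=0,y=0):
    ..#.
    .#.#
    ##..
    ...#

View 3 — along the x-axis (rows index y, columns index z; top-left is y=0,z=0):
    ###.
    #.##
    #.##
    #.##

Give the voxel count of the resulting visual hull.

|visual hull| = 13

initial block: 4^3 = 64
step 1: project along y, AND mask (12/16) → |grid| = 48
step 2: project along z, AND mask (6/16) → |grid| = 17
step 3: project along x, AND mask (12/16) → |grid| = 13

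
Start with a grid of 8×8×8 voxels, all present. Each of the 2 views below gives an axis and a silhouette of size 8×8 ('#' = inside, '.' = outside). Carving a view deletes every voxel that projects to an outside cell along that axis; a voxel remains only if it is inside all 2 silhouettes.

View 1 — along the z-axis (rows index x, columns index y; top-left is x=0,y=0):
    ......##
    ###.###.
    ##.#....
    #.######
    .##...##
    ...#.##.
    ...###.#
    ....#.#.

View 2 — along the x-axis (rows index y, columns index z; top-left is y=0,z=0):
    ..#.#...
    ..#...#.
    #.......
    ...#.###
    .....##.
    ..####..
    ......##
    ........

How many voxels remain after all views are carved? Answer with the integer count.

remaining voxels: 67

start: 8×8×8 = 512 voxels
  1. axis=2 (XY plane), |mask|=31  ⇒  voxels=248
  2. axis=0 (YZ plane), |mask|=17  ⇒  voxels=67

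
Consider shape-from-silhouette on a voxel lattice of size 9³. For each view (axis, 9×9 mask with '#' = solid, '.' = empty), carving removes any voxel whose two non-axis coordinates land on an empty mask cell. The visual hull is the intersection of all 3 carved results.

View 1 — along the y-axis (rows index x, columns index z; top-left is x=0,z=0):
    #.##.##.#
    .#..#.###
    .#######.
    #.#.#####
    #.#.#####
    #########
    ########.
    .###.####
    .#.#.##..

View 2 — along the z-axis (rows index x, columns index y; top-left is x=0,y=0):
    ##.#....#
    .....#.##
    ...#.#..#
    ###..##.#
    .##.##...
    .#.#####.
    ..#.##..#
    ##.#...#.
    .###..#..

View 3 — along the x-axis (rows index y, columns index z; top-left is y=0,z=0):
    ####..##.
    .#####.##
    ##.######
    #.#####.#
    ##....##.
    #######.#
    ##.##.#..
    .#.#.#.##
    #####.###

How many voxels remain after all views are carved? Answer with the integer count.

193 voxels

start: 9×9×9 = 729 voxels
[1] y-view keeps 60 columns → grid now 540
[2] z-view keeps 38 columns → grid now 260
[3] x-view keeps 58 columns → grid now 193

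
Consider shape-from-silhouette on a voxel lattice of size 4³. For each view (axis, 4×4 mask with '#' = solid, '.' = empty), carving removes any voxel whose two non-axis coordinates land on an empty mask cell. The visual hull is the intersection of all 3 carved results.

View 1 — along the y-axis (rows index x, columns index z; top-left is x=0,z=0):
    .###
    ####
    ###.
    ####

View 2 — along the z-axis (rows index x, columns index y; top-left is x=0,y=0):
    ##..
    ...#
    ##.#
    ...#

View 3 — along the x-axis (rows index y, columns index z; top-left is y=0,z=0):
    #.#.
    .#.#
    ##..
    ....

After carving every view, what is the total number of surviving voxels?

|visual hull| = 6

full grid |V| = 64
after view 1 [y-axis, 14 of 16 cells solid] → remaining = 56
after view 2 [z-axis, 7 of 16 cells solid] → remaining = 23
after view 3 [x-axis, 6 of 16 cells solid] → remaining = 6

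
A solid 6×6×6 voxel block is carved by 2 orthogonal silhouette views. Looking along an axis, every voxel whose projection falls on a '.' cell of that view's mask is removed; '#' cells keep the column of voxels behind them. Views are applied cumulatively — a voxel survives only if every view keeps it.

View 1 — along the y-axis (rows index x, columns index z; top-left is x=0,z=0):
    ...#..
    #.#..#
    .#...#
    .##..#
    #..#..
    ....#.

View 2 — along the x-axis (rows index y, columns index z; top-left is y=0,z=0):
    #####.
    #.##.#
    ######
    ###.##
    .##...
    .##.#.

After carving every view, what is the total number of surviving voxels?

full grid |V| = 216
carve view 1 (along y, XZ-mask fill 12/36): 72 voxels remain
carve view 2 (along x, YZ-mask fill 25/36): 49 voxels remain

|visual hull| = 49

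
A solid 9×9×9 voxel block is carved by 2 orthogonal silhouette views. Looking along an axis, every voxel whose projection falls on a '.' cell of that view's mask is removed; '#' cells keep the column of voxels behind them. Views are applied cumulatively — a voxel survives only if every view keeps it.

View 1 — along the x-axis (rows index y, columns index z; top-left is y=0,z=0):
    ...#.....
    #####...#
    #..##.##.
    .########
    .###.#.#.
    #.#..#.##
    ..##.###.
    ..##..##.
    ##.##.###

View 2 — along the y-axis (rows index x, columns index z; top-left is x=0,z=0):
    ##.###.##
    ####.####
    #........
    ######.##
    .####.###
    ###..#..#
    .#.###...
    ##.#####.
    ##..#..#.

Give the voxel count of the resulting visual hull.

before carving: 729 voxels (9×9×9)
carve view 1 (along x, YZ-mask fill 46/81): 414 voxels remain
carve view 2 (along y, XZ-mask fill 51/81): 257 voxels remain

|visual hull| = 257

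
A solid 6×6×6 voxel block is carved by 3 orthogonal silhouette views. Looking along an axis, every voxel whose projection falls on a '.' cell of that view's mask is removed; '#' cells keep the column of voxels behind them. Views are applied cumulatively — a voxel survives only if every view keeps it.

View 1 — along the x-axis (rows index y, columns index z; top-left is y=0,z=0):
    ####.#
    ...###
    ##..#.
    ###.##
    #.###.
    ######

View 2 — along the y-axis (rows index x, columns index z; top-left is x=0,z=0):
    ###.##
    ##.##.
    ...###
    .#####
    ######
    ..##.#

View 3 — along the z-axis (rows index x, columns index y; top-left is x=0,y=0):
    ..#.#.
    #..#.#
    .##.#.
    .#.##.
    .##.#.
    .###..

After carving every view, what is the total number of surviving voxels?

voxel count = 46

start: 6×6×6 = 216 voxels
V1 x: intersect with YZ mask (26 set) -- 156 left
V2 y: intersect with XZ mask (26 set) -- 112 left
V3 z: intersect with XY mask (17 set) -- 46 left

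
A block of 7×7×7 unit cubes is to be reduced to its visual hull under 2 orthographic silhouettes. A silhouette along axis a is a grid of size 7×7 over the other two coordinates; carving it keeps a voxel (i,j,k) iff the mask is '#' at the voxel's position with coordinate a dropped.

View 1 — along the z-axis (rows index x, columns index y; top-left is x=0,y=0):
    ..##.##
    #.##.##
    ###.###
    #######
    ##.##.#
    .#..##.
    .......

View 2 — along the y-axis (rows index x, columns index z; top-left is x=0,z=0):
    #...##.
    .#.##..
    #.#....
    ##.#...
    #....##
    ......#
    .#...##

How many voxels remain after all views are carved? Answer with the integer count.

|visual hull| = 78

before carving: 343 voxels (7×7×7)
step 1: project along z, AND mask (30/49) → |grid| = 210
step 2: project along y, AND mask (18/49) → |grid| = 78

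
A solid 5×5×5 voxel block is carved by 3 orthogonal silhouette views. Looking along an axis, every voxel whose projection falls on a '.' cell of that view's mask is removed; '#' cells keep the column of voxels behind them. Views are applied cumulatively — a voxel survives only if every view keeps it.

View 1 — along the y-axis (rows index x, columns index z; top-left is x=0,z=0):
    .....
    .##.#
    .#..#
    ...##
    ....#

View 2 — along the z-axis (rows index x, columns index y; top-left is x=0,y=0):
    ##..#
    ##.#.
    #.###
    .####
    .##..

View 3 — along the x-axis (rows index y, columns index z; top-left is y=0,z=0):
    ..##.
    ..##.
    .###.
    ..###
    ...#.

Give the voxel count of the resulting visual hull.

initial block: 5^3 = 125
step 1: project along y, AND mask (8/25) → |grid| = 40
step 2: project along z, AND mask (16/25) → |grid| = 27
step 3: project along x, AND mask (11/25) → |grid| = 11

11 voxels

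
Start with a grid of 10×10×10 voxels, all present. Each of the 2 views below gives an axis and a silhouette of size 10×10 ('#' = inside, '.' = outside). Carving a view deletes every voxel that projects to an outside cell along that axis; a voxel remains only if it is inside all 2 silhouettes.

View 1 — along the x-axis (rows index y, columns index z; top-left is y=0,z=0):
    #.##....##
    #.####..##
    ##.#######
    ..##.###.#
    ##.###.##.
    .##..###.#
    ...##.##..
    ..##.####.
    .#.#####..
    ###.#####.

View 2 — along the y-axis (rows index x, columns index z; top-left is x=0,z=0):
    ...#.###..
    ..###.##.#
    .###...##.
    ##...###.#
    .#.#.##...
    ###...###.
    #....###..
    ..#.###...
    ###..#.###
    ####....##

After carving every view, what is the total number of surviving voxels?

remaining voxels: 340

full grid |V| = 1000
[1] x-view keeps 64 columns → grid now 640
[2] y-view keeps 52 columns → grid now 340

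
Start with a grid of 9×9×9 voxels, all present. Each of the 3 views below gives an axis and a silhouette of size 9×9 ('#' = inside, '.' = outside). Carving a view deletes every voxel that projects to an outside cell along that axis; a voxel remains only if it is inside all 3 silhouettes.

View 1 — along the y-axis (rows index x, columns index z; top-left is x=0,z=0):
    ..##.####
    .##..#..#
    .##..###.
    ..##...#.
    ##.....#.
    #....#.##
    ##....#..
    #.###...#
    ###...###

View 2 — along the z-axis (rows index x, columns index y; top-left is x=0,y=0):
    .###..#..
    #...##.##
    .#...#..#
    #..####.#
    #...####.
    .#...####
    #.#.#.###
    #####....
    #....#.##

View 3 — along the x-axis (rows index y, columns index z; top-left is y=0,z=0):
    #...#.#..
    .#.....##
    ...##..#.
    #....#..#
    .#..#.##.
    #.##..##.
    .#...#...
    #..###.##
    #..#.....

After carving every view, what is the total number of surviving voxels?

voxel count = 64

full grid |V| = 729
V1 y: intersect with XZ mask (39 set) -- 351 left
V2 z: intersect with XY mask (43 set) -- 179 left
V3 x: intersect with YZ mask (31 set) -- 64 left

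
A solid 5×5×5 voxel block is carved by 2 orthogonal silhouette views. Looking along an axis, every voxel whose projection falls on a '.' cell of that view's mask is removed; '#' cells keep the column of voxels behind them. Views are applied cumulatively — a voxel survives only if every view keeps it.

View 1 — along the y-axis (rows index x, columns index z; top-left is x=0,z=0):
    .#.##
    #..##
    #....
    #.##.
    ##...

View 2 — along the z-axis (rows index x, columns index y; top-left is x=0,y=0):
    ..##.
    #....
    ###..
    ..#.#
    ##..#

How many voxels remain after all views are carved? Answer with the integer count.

remaining voxels: 24

initial block: 5^3 = 125
V1 y: intersect with XZ mask (12 set) -- 60 left
V2 z: intersect with XY mask (11 set) -- 24 left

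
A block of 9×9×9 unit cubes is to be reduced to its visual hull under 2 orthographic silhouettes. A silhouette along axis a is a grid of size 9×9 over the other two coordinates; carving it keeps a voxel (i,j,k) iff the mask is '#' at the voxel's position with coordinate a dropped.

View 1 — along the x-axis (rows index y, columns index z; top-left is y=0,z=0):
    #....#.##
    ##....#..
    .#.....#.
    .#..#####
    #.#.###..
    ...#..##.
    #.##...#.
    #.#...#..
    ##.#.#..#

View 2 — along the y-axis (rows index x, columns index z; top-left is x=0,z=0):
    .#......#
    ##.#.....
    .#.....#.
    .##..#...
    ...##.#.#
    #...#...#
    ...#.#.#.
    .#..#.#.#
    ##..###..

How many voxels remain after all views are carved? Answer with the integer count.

111 voxels

initial block: 9^3 = 729
carve view 1 (along x, YZ-mask fill 35/81): 315 voxels remain
carve view 2 (along y, XZ-mask fill 29/81): 111 voxels remain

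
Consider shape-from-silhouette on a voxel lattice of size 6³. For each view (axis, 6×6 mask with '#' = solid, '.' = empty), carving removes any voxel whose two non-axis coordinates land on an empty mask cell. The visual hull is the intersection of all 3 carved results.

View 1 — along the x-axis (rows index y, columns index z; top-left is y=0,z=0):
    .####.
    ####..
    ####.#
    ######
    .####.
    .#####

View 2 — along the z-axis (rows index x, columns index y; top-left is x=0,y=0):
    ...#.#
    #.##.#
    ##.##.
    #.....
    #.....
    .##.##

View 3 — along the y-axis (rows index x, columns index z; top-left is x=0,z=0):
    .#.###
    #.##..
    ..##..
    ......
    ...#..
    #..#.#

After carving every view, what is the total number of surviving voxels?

35 voxels

full grid |V| = 216
V1 x: intersect with YZ mask (28 set) -- 168 left
V2 z: intersect with XY mask (16 set) -- 75 left
V3 y: intersect with XZ mask (13 set) -- 35 left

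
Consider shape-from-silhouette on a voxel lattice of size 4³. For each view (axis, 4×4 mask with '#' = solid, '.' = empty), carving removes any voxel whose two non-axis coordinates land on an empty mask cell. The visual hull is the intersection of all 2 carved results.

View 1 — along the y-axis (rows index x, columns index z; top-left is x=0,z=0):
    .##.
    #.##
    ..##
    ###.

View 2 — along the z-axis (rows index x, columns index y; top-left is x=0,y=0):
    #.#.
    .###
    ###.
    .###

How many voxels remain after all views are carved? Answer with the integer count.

|visual hull| = 28

start: 4×4×4 = 64 voxels
[1] y-view keeps 10 columns → grid now 40
[2] z-view keeps 11 columns → grid now 28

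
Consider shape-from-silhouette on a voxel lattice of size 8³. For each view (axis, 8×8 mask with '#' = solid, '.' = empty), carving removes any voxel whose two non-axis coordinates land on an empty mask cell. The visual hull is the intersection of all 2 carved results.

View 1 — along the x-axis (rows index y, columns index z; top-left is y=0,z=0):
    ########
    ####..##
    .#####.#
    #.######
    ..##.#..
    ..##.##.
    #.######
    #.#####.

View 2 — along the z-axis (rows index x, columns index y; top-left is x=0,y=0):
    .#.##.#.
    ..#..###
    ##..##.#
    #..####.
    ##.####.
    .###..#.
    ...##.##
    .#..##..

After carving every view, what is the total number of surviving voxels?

199 voxels

start: 8×8×8 = 512 voxels
carve view 1 (along x, YZ-mask fill 47/64): 376 voxels remain
carve view 2 (along z, XY-mask fill 35/64): 199 voxels remain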